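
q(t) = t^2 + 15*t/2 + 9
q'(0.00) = 7.50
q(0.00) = 9.00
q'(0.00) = 7.50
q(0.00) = 9.00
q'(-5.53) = -3.56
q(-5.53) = -1.89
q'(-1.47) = 4.56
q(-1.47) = 0.14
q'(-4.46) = -1.42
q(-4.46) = -4.56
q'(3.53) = 14.56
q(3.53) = 47.94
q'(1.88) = 11.26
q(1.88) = 26.63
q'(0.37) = 8.24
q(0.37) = 11.91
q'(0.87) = 9.24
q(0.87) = 16.28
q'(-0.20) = 7.10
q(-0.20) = 7.54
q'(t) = 2*t + 15/2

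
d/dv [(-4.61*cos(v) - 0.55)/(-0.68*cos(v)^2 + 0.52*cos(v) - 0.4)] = (3.1348*cos(v)^2 + 0.748*cos(v) - 2.13)*sin(v)/(0.4624*cos(v)^4 - 0.7072*cos(v)^3 + 0.8144*cos(v)^2 - 0.416*cos(v) + 0.16)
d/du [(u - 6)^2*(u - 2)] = (u - 6)*(3*u - 10)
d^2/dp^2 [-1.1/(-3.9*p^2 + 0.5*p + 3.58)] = (33.462*p^2 - 4.29*p - 1.1*(7.8*p - 0.5)*(15.6*p - 1.0) - 30.7164)/(-3.9*p^2 + 0.5*p + 3.58)^3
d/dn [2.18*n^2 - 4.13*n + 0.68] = 4.36*n - 4.13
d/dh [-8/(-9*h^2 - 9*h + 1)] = 72*(-2*h - 1)/(9*h^2 + 9*h - 1)^2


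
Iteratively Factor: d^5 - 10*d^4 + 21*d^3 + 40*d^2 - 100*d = (d - 5)*(d^4 - 5*d^3 - 4*d^2 + 20*d) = (d - 5)*(d + 2)*(d^3 - 7*d^2 + 10*d) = (d - 5)^2*(d + 2)*(d^2 - 2*d) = (d - 5)^2*(d - 2)*(d + 2)*(d)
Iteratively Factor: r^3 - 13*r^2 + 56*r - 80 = (r - 4)*(r^2 - 9*r + 20) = (r - 5)*(r - 4)*(r - 4)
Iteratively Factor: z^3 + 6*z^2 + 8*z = (z)*(z^2 + 6*z + 8) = z*(z + 2)*(z + 4)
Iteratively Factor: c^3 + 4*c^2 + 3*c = (c + 3)*(c^2 + c) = (c + 1)*(c + 3)*(c)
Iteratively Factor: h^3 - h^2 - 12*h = (h + 3)*(h^2 - 4*h) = h*(h + 3)*(h - 4)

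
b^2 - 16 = (b - 4)*(b + 4)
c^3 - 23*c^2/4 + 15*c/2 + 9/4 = (c - 3)^2*(c + 1/4)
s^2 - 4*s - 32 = (s - 8)*(s + 4)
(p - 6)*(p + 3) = p^2 - 3*p - 18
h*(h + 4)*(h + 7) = h^3 + 11*h^2 + 28*h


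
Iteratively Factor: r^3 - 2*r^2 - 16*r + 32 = (r - 4)*(r^2 + 2*r - 8) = (r - 4)*(r - 2)*(r + 4)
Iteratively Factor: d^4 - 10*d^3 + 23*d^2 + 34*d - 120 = (d - 5)*(d^3 - 5*d^2 - 2*d + 24) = (d - 5)*(d - 4)*(d^2 - d - 6) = (d - 5)*(d - 4)*(d + 2)*(d - 3)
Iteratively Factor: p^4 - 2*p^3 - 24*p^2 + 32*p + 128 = (p + 2)*(p^3 - 4*p^2 - 16*p + 64) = (p + 2)*(p + 4)*(p^2 - 8*p + 16) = (p - 4)*(p + 2)*(p + 4)*(p - 4)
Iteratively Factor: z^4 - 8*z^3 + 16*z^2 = (z - 4)*(z^3 - 4*z^2) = (z - 4)^2*(z^2) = z*(z - 4)^2*(z)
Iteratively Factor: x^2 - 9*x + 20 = (x - 4)*(x - 5)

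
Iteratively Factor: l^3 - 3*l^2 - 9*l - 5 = (l - 5)*(l^2 + 2*l + 1) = (l - 5)*(l + 1)*(l + 1)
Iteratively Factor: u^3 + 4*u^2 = (u)*(u^2 + 4*u) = u*(u + 4)*(u)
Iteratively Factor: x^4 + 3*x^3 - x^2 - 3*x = (x - 1)*(x^3 + 4*x^2 + 3*x) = (x - 1)*(x + 3)*(x^2 + x) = x*(x - 1)*(x + 3)*(x + 1)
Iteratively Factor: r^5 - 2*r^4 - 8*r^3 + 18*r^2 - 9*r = (r - 3)*(r^4 + r^3 - 5*r^2 + 3*r) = r*(r - 3)*(r^3 + r^2 - 5*r + 3) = r*(r - 3)*(r - 1)*(r^2 + 2*r - 3) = r*(r - 3)*(r - 1)*(r + 3)*(r - 1)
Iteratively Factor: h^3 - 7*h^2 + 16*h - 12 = (h - 2)*(h^2 - 5*h + 6) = (h - 2)^2*(h - 3)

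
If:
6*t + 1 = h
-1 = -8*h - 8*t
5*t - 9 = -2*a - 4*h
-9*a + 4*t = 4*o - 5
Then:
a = 69/16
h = 1/4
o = -549/64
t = -1/8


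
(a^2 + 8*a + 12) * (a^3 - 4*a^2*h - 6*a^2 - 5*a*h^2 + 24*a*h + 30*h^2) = a^5 - 4*a^4*h + 2*a^4 - 5*a^3*h^2 - 8*a^3*h - 36*a^3 - 10*a^2*h^2 + 144*a^2*h - 72*a^2 + 180*a*h^2 + 288*a*h + 360*h^2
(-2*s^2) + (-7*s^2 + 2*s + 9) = -9*s^2 + 2*s + 9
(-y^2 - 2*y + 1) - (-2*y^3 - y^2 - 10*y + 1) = 2*y^3 + 8*y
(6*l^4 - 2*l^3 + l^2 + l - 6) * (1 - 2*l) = -12*l^5 + 10*l^4 - 4*l^3 - l^2 + 13*l - 6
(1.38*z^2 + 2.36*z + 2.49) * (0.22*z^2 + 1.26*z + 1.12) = 0.3036*z^4 + 2.258*z^3 + 5.067*z^2 + 5.7806*z + 2.7888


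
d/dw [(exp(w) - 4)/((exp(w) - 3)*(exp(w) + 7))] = (-exp(2*w) + 8*exp(w) - 5)*exp(w)/(exp(4*w) + 8*exp(3*w) - 26*exp(2*w) - 168*exp(w) + 441)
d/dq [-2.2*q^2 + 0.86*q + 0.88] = 0.86 - 4.4*q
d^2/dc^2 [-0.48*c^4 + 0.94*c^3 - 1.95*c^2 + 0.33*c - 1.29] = -5.76*c^2 + 5.64*c - 3.9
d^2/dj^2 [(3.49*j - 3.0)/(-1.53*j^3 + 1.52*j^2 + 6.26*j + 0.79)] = (-49.018446*j^5 + 132.970464*j^4 - 194.608436*j^3 - 181.433556*j^2 + 218.174952*j + 262.439692)/(3.581577*j^9 - 10.674504*j^8 - 33.357366*j^7 + 78.289795*j^6 + 147.505116*j^5 - 138.772332*j^4 - 287.551805*j^3 - 95.720508*j^2 - 11.720598*j - 0.493039)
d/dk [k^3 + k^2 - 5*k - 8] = 3*k^2 + 2*k - 5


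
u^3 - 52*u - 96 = (u - 8)*(u + 2)*(u + 6)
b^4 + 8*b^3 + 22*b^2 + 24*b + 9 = (b + 1)^2*(b + 3)^2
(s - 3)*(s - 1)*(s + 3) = s^3 - s^2 - 9*s + 9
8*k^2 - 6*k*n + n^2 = (-4*k + n)*(-2*k + n)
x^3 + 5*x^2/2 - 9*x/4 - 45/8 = (x - 3/2)*(x + 3/2)*(x + 5/2)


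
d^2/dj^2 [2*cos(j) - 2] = -2*cos(j)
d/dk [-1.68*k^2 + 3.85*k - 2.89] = 3.85 - 3.36*k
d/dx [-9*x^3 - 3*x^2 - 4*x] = -27*x^2 - 6*x - 4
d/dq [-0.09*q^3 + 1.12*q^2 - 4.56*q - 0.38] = -0.27*q^2 + 2.24*q - 4.56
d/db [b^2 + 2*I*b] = 2*b + 2*I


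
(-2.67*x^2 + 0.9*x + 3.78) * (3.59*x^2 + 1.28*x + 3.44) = -9.5853*x^4 - 0.1866*x^3 + 5.5374*x^2 + 7.9344*x + 13.0032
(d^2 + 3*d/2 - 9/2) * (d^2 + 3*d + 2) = d^4 + 9*d^3/2 + 2*d^2 - 21*d/2 - 9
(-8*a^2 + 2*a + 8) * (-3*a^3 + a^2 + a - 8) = 24*a^5 - 14*a^4 - 30*a^3 + 74*a^2 - 8*a - 64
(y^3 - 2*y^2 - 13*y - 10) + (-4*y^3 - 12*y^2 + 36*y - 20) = -3*y^3 - 14*y^2 + 23*y - 30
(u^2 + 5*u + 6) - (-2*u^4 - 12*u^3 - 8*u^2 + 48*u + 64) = 2*u^4 + 12*u^3 + 9*u^2 - 43*u - 58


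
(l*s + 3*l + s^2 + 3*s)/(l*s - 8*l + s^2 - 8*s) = (s + 3)/(s - 8)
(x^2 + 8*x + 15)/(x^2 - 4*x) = (x^2 + 8*x + 15)/(x*(x - 4))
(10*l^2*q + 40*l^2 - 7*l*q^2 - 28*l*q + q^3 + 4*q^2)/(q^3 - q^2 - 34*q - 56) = (10*l^2 - 7*l*q + q^2)/(q^2 - 5*q - 14)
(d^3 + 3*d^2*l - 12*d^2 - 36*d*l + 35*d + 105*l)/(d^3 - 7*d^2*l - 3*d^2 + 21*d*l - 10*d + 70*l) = (d^2 + 3*d*l - 7*d - 21*l)/(d^2 - 7*d*l + 2*d - 14*l)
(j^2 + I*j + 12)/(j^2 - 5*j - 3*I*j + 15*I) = (j + 4*I)/(j - 5)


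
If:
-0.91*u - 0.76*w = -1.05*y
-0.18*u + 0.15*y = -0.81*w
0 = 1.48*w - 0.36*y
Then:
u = 0.00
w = 0.00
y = 0.00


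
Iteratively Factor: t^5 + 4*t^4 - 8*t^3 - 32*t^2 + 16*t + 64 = (t - 2)*(t^4 + 6*t^3 + 4*t^2 - 24*t - 32) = (t - 2)^2*(t^3 + 8*t^2 + 20*t + 16) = (t - 2)^2*(t + 2)*(t^2 + 6*t + 8) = (t - 2)^2*(t + 2)^2*(t + 4)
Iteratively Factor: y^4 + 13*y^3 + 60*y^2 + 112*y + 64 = (y + 4)*(y^3 + 9*y^2 + 24*y + 16) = (y + 4)^2*(y^2 + 5*y + 4) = (y + 4)^3*(y + 1)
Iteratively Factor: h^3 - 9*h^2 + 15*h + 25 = (h - 5)*(h^2 - 4*h - 5) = (h - 5)^2*(h + 1)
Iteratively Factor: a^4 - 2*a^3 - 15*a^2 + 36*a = (a - 3)*(a^3 + a^2 - 12*a) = a*(a - 3)*(a^2 + a - 12) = a*(a - 3)*(a + 4)*(a - 3)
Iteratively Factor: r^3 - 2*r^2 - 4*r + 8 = (r - 2)*(r^2 - 4) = (r - 2)^2*(r + 2)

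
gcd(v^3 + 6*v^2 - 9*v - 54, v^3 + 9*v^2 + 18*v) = v^2 + 9*v + 18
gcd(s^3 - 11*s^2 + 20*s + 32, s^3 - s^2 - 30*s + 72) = s - 4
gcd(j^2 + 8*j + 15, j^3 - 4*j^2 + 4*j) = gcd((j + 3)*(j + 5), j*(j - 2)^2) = 1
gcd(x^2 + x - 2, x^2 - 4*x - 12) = x + 2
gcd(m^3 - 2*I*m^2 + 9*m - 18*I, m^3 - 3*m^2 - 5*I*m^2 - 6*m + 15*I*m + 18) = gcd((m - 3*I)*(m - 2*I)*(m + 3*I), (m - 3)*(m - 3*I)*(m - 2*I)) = m^2 - 5*I*m - 6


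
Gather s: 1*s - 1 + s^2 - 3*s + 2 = s^2 - 2*s + 1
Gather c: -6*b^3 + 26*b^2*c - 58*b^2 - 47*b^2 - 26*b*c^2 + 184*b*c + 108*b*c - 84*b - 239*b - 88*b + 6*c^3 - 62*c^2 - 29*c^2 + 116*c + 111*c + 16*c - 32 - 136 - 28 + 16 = -6*b^3 - 105*b^2 - 411*b + 6*c^3 + c^2*(-26*b - 91) + c*(26*b^2 + 292*b + 243) - 180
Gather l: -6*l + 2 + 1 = 3 - 6*l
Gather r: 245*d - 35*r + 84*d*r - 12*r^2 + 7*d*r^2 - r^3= 245*d - r^3 + r^2*(7*d - 12) + r*(84*d - 35)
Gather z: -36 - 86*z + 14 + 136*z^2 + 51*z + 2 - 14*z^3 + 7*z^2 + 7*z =-14*z^3 + 143*z^2 - 28*z - 20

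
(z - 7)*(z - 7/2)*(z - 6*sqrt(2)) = z^3 - 21*z^2/2 - 6*sqrt(2)*z^2 + 49*z/2 + 63*sqrt(2)*z - 147*sqrt(2)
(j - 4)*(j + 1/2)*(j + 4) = j^3 + j^2/2 - 16*j - 8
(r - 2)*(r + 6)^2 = r^3 + 10*r^2 + 12*r - 72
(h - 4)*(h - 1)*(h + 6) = h^3 + h^2 - 26*h + 24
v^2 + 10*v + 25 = (v + 5)^2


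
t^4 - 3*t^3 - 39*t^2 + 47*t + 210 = (t - 7)*(t - 3)*(t + 2)*(t + 5)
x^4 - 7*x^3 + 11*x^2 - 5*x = x*(x - 5)*(x - 1)^2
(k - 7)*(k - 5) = k^2 - 12*k + 35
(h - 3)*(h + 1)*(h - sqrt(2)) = h^3 - 2*h^2 - sqrt(2)*h^2 - 3*h + 2*sqrt(2)*h + 3*sqrt(2)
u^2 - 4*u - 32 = (u - 8)*(u + 4)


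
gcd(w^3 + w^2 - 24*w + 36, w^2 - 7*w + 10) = w - 2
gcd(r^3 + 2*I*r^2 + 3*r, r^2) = r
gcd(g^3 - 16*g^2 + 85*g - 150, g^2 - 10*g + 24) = g - 6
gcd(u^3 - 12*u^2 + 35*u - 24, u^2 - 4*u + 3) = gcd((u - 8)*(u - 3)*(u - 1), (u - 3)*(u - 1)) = u^2 - 4*u + 3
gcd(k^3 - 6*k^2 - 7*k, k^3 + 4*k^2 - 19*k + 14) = 1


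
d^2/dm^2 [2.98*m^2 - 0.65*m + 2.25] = 5.96000000000000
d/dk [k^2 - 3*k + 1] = 2*k - 3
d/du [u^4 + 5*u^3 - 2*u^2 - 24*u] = 4*u^3 + 15*u^2 - 4*u - 24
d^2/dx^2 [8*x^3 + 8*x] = 48*x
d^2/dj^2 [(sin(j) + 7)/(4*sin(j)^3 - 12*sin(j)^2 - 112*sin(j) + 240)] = (-4*sin(j)^7 - 54*sin(j)^6 + 116*sin(j)^5 + 1070*sin(j)^4 + 674*sin(j)^3 - 13726*sin(j)^2 - 13272*sin(j) + 16856)/(4*(sin(j)^3 - 3*sin(j)^2 - 28*sin(j) + 60)^3)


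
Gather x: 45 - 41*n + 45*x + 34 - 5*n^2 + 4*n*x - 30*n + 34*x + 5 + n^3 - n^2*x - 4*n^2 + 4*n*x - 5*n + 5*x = n^3 - 9*n^2 - 76*n + x*(-n^2 + 8*n + 84) + 84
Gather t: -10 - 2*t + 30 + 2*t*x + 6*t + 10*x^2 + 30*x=t*(2*x + 4) + 10*x^2 + 30*x + 20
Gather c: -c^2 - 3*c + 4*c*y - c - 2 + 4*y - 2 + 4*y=-c^2 + c*(4*y - 4) + 8*y - 4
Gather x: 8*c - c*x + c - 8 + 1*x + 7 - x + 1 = -c*x + 9*c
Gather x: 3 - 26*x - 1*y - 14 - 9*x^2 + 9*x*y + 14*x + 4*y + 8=-9*x^2 + x*(9*y - 12) + 3*y - 3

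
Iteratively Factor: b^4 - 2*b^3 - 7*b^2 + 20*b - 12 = (b + 3)*(b^3 - 5*b^2 + 8*b - 4) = (b - 2)*(b + 3)*(b^2 - 3*b + 2) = (b - 2)*(b - 1)*(b + 3)*(b - 2)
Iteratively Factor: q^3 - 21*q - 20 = (q - 5)*(q^2 + 5*q + 4) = (q - 5)*(q + 4)*(q + 1)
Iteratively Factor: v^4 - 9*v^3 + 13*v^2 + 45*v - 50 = (v - 1)*(v^3 - 8*v^2 + 5*v + 50) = (v - 5)*(v - 1)*(v^2 - 3*v - 10) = (v - 5)^2*(v - 1)*(v + 2)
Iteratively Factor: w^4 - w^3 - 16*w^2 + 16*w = (w)*(w^3 - w^2 - 16*w + 16) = w*(w + 4)*(w^2 - 5*w + 4) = w*(w - 1)*(w + 4)*(w - 4)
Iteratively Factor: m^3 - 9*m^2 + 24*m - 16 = (m - 1)*(m^2 - 8*m + 16) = (m - 4)*(m - 1)*(m - 4)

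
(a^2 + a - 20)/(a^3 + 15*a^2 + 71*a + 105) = (a - 4)/(a^2 + 10*a + 21)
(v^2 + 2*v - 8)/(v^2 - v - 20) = (v - 2)/(v - 5)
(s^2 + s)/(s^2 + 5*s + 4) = s/(s + 4)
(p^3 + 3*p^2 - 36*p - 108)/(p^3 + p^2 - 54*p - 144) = (p - 6)/(p - 8)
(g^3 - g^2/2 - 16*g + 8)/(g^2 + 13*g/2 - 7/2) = (g^2 - 16)/(g + 7)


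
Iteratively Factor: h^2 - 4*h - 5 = (h - 5)*(h + 1)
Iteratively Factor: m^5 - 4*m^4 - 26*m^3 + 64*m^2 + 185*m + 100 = (m - 5)*(m^4 + m^3 - 21*m^2 - 41*m - 20) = (m - 5)*(m + 1)*(m^3 - 21*m - 20) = (m - 5)*(m + 1)^2*(m^2 - m - 20) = (m - 5)*(m + 1)^2*(m + 4)*(m - 5)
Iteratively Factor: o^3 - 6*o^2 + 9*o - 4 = (o - 4)*(o^2 - 2*o + 1) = (o - 4)*(o - 1)*(o - 1)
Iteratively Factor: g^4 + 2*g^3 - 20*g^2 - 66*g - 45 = (g + 1)*(g^3 + g^2 - 21*g - 45) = (g + 1)*(g + 3)*(g^2 - 2*g - 15) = (g + 1)*(g + 3)^2*(g - 5)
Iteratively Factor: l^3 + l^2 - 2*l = (l)*(l^2 + l - 2) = l*(l + 2)*(l - 1)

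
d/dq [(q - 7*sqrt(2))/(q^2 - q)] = (q*(q - 1) - (q - 7*sqrt(2))*(2*q - 1))/(q^2*(q - 1)^2)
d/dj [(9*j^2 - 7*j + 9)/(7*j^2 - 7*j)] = (-2*j^2 - 18*j + 9)/(7*j^2*(j^2 - 2*j + 1))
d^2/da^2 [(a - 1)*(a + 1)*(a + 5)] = 6*a + 10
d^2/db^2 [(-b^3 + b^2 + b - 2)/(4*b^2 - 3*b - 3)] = 2*(7*b^3 - 87*b^2 + 81*b - 42)/(64*b^6 - 144*b^5 - 36*b^4 + 189*b^3 + 27*b^2 - 81*b - 27)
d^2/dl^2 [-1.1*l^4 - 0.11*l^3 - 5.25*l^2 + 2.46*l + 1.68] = -13.2*l^2 - 0.66*l - 10.5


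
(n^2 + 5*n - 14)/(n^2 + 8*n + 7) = (n - 2)/(n + 1)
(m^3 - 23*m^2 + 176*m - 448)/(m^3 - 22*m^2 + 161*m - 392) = (m - 8)/(m - 7)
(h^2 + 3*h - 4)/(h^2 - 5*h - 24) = (-h^2 - 3*h + 4)/(-h^2 + 5*h + 24)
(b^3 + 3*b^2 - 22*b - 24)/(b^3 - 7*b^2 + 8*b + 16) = (b + 6)/(b - 4)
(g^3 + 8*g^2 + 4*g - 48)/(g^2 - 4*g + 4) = (g^2 + 10*g + 24)/(g - 2)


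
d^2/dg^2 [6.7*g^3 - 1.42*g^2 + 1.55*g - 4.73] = 40.2*g - 2.84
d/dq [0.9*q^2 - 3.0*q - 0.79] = 1.8*q - 3.0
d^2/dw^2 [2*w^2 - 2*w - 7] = 4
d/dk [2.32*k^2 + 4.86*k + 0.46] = 4.64*k + 4.86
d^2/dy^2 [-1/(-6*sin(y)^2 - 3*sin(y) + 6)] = (-16*sin(y)^4 - 6*sin(y)^3 + 7*sin(y)^2 + 10*sin(y) + 10)/(3*(sin(y) - cos(2*y) - 1)^3)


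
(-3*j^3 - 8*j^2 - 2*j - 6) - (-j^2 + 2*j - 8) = -3*j^3 - 7*j^2 - 4*j + 2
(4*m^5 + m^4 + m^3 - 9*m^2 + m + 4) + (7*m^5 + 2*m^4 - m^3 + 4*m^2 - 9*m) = 11*m^5 + 3*m^4 - 5*m^2 - 8*m + 4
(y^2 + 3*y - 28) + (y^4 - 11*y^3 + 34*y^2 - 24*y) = y^4 - 11*y^3 + 35*y^2 - 21*y - 28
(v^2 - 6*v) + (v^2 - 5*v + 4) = 2*v^2 - 11*v + 4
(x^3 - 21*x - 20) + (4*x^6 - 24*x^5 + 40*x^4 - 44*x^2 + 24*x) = 4*x^6 - 24*x^5 + 40*x^4 + x^3 - 44*x^2 + 3*x - 20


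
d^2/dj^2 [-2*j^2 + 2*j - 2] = -4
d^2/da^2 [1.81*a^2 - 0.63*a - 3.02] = 3.62000000000000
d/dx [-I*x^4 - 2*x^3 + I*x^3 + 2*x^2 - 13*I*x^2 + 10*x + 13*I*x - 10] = -4*I*x^3 + x^2*(-6 + 3*I) + x*(4 - 26*I) + 10 + 13*I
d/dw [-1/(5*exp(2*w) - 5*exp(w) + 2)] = (10*exp(w) - 5)*exp(w)/(5*exp(2*w) - 5*exp(w) + 2)^2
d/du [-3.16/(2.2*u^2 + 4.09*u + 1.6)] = (13.904*u + 12.9244)/(2.2*u^2 + 4.09*u + 1.6)^2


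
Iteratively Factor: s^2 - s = (s)*(s - 1)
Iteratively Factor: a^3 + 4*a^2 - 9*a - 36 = (a - 3)*(a^2 + 7*a + 12) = (a - 3)*(a + 3)*(a + 4)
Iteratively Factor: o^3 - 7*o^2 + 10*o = (o)*(o^2 - 7*o + 10) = o*(o - 2)*(o - 5)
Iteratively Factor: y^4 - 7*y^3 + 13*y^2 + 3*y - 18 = (y - 3)*(y^3 - 4*y^2 + y + 6) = (y - 3)*(y - 2)*(y^2 - 2*y - 3) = (y - 3)^2*(y - 2)*(y + 1)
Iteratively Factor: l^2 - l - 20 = (l + 4)*(l - 5)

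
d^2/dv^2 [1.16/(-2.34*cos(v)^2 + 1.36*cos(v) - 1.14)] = (25.406784*(1 - cos(v)^2)^2 - 11.074752*cos(v)^3 + 2.471264*cos(v)^2 + 23.947968*cos(v) - 23.509024)/(2.34*cos(v)^2 - 1.36*cos(v) + 1.14)^3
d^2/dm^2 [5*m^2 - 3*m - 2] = 10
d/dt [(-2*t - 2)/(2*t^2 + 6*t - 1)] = 2*(2*t^2 + 4*t + 7)/(4*t^4 + 24*t^3 + 32*t^2 - 12*t + 1)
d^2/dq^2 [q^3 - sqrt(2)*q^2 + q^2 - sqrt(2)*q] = 6*q - 2*sqrt(2) + 2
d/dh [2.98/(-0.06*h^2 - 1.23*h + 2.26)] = (0.3576*h + 3.6654)/(0.06*h^2 + 1.23*h - 2.26)^2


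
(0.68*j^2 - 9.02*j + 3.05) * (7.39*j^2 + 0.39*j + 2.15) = 5.0252*j^4 - 66.3926*j^3 + 20.4837*j^2 - 18.2035*j + 6.5575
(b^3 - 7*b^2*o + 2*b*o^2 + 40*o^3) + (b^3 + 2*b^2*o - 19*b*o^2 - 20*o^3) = 2*b^3 - 5*b^2*o - 17*b*o^2 + 20*o^3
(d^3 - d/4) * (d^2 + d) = d^5 + d^4 - d^3/4 - d^2/4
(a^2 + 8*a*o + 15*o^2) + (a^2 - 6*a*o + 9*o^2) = 2*a^2 + 2*a*o + 24*o^2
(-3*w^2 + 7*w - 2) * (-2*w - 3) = 6*w^3 - 5*w^2 - 17*w + 6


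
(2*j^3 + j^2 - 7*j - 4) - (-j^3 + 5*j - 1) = 3*j^3 + j^2 - 12*j - 3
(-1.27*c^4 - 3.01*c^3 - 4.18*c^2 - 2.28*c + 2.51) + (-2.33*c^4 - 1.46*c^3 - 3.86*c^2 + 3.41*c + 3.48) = -3.6*c^4 - 4.47*c^3 - 8.04*c^2 + 1.13*c + 5.99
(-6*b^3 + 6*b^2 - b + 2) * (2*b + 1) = -12*b^4 + 6*b^3 + 4*b^2 + 3*b + 2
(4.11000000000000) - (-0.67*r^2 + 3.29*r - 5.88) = 0.67*r^2 - 3.29*r + 9.99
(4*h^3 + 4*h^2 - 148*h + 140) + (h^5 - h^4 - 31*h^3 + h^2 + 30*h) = h^5 - h^4 - 27*h^3 + 5*h^2 - 118*h + 140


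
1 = 1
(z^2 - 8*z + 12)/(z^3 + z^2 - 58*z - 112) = (z^2 - 8*z + 12)/(z^3 + z^2 - 58*z - 112)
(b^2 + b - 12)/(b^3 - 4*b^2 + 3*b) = (b + 4)/(b*(b - 1))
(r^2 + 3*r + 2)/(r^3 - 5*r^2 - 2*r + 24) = (r + 1)/(r^2 - 7*r + 12)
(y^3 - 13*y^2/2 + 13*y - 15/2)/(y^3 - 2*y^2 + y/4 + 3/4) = 2*(2*y^2 - 11*y + 15)/(4*y^2 - 4*y - 3)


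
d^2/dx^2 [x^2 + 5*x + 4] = 2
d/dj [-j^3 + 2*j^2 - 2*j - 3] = -3*j^2 + 4*j - 2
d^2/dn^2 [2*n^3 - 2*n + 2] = 12*n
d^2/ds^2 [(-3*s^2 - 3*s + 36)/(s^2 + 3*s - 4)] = 12/(s^3 - 3*s^2 + 3*s - 1)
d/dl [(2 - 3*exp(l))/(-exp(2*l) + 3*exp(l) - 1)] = (-3*exp(2*l) + 4*exp(l) - 3)*exp(l)/(exp(4*l) - 6*exp(3*l) + 11*exp(2*l) - 6*exp(l) + 1)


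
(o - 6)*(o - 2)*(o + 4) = o^3 - 4*o^2 - 20*o + 48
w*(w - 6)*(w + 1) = w^3 - 5*w^2 - 6*w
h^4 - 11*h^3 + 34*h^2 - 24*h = h*(h - 6)*(h - 4)*(h - 1)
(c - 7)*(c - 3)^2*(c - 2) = c^4 - 15*c^3 + 77*c^2 - 165*c + 126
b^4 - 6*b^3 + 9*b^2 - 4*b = b*(b - 4)*(b - 1)^2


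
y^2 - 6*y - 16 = (y - 8)*(y + 2)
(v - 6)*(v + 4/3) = v^2 - 14*v/3 - 8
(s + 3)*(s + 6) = s^2 + 9*s + 18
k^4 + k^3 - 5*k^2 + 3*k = k*(k - 1)^2*(k + 3)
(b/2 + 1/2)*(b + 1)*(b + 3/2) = b^3/2 + 7*b^2/4 + 2*b + 3/4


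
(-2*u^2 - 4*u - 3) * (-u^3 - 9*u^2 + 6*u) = 2*u^5 + 22*u^4 + 27*u^3 + 3*u^2 - 18*u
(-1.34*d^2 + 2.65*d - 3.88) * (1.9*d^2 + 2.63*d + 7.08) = -2.546*d^4 + 1.5108*d^3 - 9.8897*d^2 + 8.5576*d - 27.4704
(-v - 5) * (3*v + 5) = -3*v^2 - 20*v - 25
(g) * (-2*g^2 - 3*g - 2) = -2*g^3 - 3*g^2 - 2*g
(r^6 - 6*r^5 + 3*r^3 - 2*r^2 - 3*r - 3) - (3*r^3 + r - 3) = r^6 - 6*r^5 - 2*r^2 - 4*r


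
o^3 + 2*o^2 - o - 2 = (o - 1)*(o + 1)*(o + 2)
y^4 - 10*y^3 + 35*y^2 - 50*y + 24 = (y - 4)*(y - 3)*(y - 2)*(y - 1)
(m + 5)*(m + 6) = m^2 + 11*m + 30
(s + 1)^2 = s^2 + 2*s + 1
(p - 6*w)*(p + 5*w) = p^2 - p*w - 30*w^2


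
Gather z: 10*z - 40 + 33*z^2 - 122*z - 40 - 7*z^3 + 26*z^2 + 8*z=-7*z^3 + 59*z^2 - 104*z - 80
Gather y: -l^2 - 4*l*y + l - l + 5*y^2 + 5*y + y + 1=-l^2 + 5*y^2 + y*(6 - 4*l) + 1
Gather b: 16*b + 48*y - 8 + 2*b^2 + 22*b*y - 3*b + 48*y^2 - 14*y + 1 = 2*b^2 + b*(22*y + 13) + 48*y^2 + 34*y - 7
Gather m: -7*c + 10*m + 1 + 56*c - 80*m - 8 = 49*c - 70*m - 7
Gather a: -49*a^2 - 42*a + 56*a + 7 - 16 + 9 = -49*a^2 + 14*a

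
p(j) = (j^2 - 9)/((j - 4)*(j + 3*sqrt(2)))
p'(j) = 2*j/((j - 4)*(j + 3*sqrt(2))) - (j^2 - 9)/((j - 4)*(j + 3*sqrt(2))^2) - (j^2 - 9)/((j - 4)^2*(j + 3*sqrt(2))) = (2*j*(j - 4)*(j + 3*sqrt(2)) + (9 - j^2)*(j - 4) + (9 - j^2)*(j + 3*sqrt(2)))/((j - 4)^2*(j + 3*sqrt(2))^2)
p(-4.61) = 3.87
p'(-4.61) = 8.08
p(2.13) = 0.37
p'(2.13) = -0.22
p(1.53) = 0.47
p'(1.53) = -0.11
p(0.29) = 0.53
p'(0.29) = -0.00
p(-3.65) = -0.95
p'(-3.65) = 3.09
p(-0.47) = 0.52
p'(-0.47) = 0.03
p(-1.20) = 0.48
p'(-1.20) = 0.09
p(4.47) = 2.68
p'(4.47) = -3.83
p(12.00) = 1.04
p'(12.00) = -0.00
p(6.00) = 1.32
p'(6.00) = -0.20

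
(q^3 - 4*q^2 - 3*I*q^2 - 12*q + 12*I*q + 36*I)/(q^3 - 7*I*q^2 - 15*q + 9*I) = (q^2 - 4*q - 12)/(q^2 - 4*I*q - 3)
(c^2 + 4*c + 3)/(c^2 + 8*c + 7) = (c + 3)/(c + 7)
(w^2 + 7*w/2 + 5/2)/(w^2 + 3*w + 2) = (w + 5/2)/(w + 2)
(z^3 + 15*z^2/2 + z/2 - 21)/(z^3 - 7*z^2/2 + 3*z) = (z^2 + 9*z + 14)/(z*(z - 2))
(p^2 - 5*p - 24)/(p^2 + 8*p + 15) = (p - 8)/(p + 5)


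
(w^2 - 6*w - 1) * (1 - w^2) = -w^4 + 6*w^3 + 2*w^2 - 6*w - 1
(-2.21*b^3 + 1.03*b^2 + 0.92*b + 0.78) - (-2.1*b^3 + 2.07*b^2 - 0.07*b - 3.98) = -0.11*b^3 - 1.04*b^2 + 0.99*b + 4.76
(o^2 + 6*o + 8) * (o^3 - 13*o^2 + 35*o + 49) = o^5 - 7*o^4 - 35*o^3 + 155*o^2 + 574*o + 392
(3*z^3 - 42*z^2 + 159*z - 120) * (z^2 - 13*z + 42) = 3*z^5 - 81*z^4 + 831*z^3 - 3951*z^2 + 8238*z - 5040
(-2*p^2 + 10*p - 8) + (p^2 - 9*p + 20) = -p^2 + p + 12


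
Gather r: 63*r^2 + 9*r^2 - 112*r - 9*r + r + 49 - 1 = 72*r^2 - 120*r + 48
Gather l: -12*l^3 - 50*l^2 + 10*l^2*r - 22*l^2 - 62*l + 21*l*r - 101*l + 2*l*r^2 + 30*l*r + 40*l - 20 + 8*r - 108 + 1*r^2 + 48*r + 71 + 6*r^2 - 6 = -12*l^3 + l^2*(10*r - 72) + l*(2*r^2 + 51*r - 123) + 7*r^2 + 56*r - 63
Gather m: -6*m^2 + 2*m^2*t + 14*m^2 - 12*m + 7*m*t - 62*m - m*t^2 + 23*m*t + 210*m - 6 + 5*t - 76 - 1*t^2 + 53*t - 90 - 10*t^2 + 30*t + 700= m^2*(2*t + 8) + m*(-t^2 + 30*t + 136) - 11*t^2 + 88*t + 528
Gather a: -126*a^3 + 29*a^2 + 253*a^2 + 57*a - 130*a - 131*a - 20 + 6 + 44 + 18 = -126*a^3 + 282*a^2 - 204*a + 48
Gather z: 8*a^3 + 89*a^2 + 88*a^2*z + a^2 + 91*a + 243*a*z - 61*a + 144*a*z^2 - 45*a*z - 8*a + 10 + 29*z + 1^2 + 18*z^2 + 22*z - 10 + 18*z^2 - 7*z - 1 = 8*a^3 + 90*a^2 + 22*a + z^2*(144*a + 36) + z*(88*a^2 + 198*a + 44)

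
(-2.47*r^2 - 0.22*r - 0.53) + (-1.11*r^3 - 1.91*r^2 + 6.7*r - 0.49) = -1.11*r^3 - 4.38*r^2 + 6.48*r - 1.02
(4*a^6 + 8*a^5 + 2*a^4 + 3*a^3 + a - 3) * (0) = 0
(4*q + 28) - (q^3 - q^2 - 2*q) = -q^3 + q^2 + 6*q + 28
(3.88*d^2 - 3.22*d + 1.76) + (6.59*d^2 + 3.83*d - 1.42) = 10.47*d^2 + 0.61*d + 0.34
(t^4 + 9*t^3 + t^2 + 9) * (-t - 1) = -t^5 - 10*t^4 - 10*t^3 - t^2 - 9*t - 9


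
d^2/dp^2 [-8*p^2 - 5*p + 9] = -16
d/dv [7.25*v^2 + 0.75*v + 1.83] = 14.5*v + 0.75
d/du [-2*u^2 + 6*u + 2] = 6 - 4*u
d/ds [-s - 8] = -1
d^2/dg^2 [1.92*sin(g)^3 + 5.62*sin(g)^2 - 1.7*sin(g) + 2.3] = 0.259999999999998*sin(g) + 4.32*sin(3*g) + 11.24*cos(2*g)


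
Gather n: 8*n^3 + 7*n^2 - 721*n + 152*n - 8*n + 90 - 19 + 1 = 8*n^3 + 7*n^2 - 577*n + 72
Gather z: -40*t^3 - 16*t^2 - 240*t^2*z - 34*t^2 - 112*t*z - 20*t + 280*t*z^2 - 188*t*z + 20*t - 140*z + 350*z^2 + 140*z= -40*t^3 - 50*t^2 + z^2*(280*t + 350) + z*(-240*t^2 - 300*t)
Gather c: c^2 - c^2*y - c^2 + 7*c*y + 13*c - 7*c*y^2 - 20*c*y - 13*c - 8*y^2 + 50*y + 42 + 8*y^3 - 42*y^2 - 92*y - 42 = -c^2*y + c*(-7*y^2 - 13*y) + 8*y^3 - 50*y^2 - 42*y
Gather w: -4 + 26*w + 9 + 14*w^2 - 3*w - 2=14*w^2 + 23*w + 3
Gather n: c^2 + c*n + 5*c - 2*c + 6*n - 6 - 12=c^2 + 3*c + n*(c + 6) - 18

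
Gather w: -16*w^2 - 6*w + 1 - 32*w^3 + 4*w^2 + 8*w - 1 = -32*w^3 - 12*w^2 + 2*w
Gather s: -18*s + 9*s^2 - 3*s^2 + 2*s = 6*s^2 - 16*s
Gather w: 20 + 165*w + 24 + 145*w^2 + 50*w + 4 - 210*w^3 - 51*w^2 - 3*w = -210*w^3 + 94*w^2 + 212*w + 48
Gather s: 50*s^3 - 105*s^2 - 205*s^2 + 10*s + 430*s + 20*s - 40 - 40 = 50*s^3 - 310*s^2 + 460*s - 80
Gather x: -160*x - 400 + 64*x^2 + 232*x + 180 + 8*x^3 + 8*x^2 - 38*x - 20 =8*x^3 + 72*x^2 + 34*x - 240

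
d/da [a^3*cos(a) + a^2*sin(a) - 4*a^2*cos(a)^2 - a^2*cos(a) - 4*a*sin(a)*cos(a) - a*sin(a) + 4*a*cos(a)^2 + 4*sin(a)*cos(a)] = -a^3*sin(a) + a^2*sin(a) + 4*a^2*sin(2*a) + 4*a^2*cos(a) + 2*a*sin(a) - 4*a*sin(2*a) - 3*a*cos(a) - 8*a*cos(2*a) - 4*a - sin(a) - 2*sin(2*a) + 6*cos(2*a) + 2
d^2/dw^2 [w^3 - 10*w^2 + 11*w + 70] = 6*w - 20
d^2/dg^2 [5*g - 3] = 0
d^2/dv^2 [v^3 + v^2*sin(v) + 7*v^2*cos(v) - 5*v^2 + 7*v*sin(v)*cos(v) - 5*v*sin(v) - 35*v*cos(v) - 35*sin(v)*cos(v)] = -v^2*sin(v) - 7*v^2*cos(v) - 23*v*sin(v) - 14*v*sin(2*v) + 39*v*cos(v) + 6*v + 72*sin(v) + 70*sin(2*v) + 4*cos(v) + 14*cos(2*v) - 10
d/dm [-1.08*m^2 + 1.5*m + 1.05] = 1.5 - 2.16*m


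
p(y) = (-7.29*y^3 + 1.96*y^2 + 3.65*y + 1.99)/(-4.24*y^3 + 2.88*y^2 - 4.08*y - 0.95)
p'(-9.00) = -0.01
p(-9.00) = 1.62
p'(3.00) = 0.16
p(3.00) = 1.63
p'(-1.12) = -0.52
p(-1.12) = 0.80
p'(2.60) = 0.26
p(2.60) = 1.55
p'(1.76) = 0.87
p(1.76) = 1.13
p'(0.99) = 2.34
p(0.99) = -0.07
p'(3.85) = 0.06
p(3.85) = 1.72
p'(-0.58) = 0.35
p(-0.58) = 0.61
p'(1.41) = 1.46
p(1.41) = 0.73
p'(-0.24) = 133.50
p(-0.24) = 5.23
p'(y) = (-21.87*y^2 + 3.92*y + 3.65)/(-4.24*y^3 + 2.88*y^2 - 4.08*y - 0.95) + (12.72*y^2 - 5.76*y + 4.08)*(-7.29*y^3 + 1.96*y^2 + 3.65*y + 1.99)/(-4.24*y^3 + 2.88*y^2 - 4.08*y - 0.95)^2 = (-12.6848*y^4 + 90.4384*y^3 + 27.5805*y^2 - 15.1864*y + 4.6517)/(17.9776*y^6 - 24.4224*y^5 + 42.8928*y^4 - 15.4448*y^3 + 11.1744*y^2 + 7.752*y + 0.9025)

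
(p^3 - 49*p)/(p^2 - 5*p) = (p^2 - 49)/(p - 5)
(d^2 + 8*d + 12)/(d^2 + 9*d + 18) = (d + 2)/(d + 3)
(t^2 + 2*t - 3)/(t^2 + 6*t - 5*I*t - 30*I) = (t^2 + 2*t - 3)/(t^2 + t*(6 - 5*I) - 30*I)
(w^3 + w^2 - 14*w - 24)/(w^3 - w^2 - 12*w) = (w + 2)/w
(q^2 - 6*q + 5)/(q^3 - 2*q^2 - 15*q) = (q - 1)/(q*(q + 3))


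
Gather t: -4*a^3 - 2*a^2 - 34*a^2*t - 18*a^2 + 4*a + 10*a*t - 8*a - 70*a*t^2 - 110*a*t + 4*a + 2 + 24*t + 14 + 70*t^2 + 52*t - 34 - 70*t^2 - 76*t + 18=-4*a^3 - 20*a^2 - 70*a*t^2 + t*(-34*a^2 - 100*a)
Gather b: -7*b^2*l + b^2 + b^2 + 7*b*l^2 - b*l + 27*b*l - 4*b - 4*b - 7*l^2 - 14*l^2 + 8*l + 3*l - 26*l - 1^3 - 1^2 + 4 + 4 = b^2*(2 - 7*l) + b*(7*l^2 + 26*l - 8) - 21*l^2 - 15*l + 6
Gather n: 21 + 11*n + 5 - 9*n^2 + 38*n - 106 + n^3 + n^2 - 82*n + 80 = n^3 - 8*n^2 - 33*n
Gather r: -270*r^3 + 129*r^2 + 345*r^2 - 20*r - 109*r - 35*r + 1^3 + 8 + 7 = -270*r^3 + 474*r^2 - 164*r + 16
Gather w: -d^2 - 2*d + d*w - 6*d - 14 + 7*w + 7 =-d^2 - 8*d + w*(d + 7) - 7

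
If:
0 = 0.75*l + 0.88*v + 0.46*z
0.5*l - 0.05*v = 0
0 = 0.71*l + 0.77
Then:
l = -1.08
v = -10.85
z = 22.52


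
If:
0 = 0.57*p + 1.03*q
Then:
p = -1.80701754385965*q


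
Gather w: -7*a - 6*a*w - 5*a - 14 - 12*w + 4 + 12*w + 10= -6*a*w - 12*a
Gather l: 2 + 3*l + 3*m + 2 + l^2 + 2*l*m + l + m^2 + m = l^2 + l*(2*m + 4) + m^2 + 4*m + 4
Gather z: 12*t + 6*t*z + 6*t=6*t*z + 18*t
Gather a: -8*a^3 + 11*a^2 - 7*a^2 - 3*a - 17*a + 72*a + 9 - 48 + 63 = -8*a^3 + 4*a^2 + 52*a + 24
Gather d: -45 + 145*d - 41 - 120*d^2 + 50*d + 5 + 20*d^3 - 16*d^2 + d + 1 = 20*d^3 - 136*d^2 + 196*d - 80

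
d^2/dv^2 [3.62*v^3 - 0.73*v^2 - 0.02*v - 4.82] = 21.72*v - 1.46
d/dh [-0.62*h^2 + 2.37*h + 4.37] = 2.37 - 1.24*h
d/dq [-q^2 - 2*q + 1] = -2*q - 2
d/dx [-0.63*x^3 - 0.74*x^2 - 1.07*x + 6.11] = -1.89*x^2 - 1.48*x - 1.07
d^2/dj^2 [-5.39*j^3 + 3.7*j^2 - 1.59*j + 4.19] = 7.4 - 32.34*j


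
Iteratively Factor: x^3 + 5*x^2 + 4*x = (x)*(x^2 + 5*x + 4) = x*(x + 4)*(x + 1)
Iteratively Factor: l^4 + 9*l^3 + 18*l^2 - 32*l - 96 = (l + 4)*(l^3 + 5*l^2 - 2*l - 24) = (l + 4)^2*(l^2 + l - 6) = (l + 3)*(l + 4)^2*(l - 2)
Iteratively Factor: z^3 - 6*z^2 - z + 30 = (z + 2)*(z^2 - 8*z + 15) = (z - 5)*(z + 2)*(z - 3)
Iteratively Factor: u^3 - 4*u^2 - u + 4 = (u - 4)*(u^2 - 1) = (u - 4)*(u + 1)*(u - 1)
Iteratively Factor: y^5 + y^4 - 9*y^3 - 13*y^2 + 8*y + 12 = (y + 2)*(y^4 - y^3 - 7*y^2 + y + 6) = (y - 3)*(y + 2)*(y^3 + 2*y^2 - y - 2) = (y - 3)*(y - 1)*(y + 2)*(y^2 + 3*y + 2) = (y - 3)*(y - 1)*(y + 2)^2*(y + 1)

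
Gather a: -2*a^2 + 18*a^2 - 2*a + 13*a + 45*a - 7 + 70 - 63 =16*a^2 + 56*a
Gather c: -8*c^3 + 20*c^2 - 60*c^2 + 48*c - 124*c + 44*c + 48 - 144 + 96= -8*c^3 - 40*c^2 - 32*c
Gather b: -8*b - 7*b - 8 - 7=-15*b - 15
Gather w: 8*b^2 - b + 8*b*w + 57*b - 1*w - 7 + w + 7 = 8*b^2 + 8*b*w + 56*b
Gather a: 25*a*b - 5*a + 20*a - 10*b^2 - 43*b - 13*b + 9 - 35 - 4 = a*(25*b + 15) - 10*b^2 - 56*b - 30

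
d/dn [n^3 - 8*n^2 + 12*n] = 3*n^2 - 16*n + 12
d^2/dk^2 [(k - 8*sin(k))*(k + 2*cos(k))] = 8*k*sin(k) - 2*k*cos(k) - 4*sin(k) + 32*sin(2*k) - 16*cos(k) + 2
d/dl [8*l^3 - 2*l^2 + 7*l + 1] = 24*l^2 - 4*l + 7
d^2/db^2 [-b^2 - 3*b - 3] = -2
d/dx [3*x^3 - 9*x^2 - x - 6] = 9*x^2 - 18*x - 1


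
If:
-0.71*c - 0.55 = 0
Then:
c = -0.77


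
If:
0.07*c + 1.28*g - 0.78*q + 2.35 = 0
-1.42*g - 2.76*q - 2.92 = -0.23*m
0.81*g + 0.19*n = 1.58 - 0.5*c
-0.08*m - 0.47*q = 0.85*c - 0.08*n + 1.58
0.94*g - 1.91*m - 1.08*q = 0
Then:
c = -0.12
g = -1.92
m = -0.86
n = 16.80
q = -0.14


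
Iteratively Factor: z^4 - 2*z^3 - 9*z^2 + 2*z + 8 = (z - 1)*(z^3 - z^2 - 10*z - 8) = (z - 1)*(z + 1)*(z^2 - 2*z - 8) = (z - 1)*(z + 1)*(z + 2)*(z - 4)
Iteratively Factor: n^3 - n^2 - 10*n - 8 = (n + 1)*(n^2 - 2*n - 8) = (n - 4)*(n + 1)*(n + 2)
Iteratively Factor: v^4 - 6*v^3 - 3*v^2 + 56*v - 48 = (v - 4)*(v^3 - 2*v^2 - 11*v + 12) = (v - 4)^2*(v^2 + 2*v - 3) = (v - 4)^2*(v + 3)*(v - 1)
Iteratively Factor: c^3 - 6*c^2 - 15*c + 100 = (c + 4)*(c^2 - 10*c + 25) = (c - 5)*(c + 4)*(c - 5)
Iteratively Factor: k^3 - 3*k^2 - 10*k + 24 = (k + 3)*(k^2 - 6*k + 8) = (k - 2)*(k + 3)*(k - 4)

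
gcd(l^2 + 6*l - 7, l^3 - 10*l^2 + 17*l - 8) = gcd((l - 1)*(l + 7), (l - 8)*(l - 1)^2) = l - 1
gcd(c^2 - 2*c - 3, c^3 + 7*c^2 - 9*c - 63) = c - 3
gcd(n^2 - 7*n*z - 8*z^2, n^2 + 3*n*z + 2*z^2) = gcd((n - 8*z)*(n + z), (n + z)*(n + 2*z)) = n + z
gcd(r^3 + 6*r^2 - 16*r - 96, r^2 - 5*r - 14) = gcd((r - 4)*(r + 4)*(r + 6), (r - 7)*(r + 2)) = 1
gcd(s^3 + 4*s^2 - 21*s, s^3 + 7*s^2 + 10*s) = s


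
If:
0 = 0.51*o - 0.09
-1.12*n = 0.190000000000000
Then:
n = -0.17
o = 0.18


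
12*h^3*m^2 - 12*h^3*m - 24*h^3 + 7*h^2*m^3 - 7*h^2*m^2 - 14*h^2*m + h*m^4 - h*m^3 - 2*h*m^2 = (3*h + m)*(4*h + m)*(m - 2)*(h*m + h)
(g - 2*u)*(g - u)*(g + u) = g^3 - 2*g^2*u - g*u^2 + 2*u^3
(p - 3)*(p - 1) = p^2 - 4*p + 3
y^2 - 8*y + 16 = (y - 4)^2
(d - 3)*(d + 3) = d^2 - 9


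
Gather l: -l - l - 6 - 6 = -2*l - 12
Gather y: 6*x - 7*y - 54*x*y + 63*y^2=6*x + 63*y^2 + y*(-54*x - 7)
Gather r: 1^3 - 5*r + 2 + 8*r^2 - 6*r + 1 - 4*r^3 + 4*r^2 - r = -4*r^3 + 12*r^2 - 12*r + 4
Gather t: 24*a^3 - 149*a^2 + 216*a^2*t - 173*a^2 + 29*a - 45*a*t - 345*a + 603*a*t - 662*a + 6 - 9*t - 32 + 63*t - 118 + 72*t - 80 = 24*a^3 - 322*a^2 - 978*a + t*(216*a^2 + 558*a + 126) - 224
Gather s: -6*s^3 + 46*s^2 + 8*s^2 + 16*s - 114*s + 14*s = -6*s^3 + 54*s^2 - 84*s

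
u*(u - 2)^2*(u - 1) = u^4 - 5*u^3 + 8*u^2 - 4*u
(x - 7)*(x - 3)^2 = x^3 - 13*x^2 + 51*x - 63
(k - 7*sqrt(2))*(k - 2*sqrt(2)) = k^2 - 9*sqrt(2)*k + 28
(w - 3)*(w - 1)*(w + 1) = w^3 - 3*w^2 - w + 3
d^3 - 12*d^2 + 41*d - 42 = (d - 7)*(d - 3)*(d - 2)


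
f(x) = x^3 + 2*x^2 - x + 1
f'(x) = 3*x^2 + 4*x - 1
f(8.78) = 823.23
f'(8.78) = 265.39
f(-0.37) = 1.59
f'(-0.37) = -2.07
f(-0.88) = 2.75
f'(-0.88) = -2.20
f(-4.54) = -46.81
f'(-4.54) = 42.67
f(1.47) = 7.03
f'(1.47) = 11.36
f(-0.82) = 2.61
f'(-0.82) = -2.26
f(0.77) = 1.87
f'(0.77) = 3.86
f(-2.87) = -3.30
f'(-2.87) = 12.23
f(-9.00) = -557.00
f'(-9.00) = 206.00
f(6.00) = 283.00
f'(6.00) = 131.00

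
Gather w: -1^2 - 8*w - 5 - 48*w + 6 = -56*w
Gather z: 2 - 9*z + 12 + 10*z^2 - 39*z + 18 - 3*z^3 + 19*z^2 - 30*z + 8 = -3*z^3 + 29*z^2 - 78*z + 40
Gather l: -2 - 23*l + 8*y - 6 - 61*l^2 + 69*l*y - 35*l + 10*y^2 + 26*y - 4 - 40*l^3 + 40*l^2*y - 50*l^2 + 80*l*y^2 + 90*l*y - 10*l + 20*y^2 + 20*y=-40*l^3 + l^2*(40*y - 111) + l*(80*y^2 + 159*y - 68) + 30*y^2 + 54*y - 12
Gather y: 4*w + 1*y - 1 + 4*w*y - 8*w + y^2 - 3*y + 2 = -4*w + y^2 + y*(4*w - 2) + 1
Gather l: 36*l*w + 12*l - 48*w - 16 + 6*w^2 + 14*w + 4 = l*(36*w + 12) + 6*w^2 - 34*w - 12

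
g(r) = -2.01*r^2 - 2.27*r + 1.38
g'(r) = -4.02*r - 2.27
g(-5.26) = -42.29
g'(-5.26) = 18.88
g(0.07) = 1.21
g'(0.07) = -2.55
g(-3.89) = -20.21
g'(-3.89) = 13.37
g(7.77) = -137.61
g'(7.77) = -33.51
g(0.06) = 1.24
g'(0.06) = -2.51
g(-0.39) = 1.96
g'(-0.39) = -0.70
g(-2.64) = -6.64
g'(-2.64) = 8.34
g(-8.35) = -119.81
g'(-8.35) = 31.30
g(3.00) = -23.52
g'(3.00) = -14.33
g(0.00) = 1.38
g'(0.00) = -2.27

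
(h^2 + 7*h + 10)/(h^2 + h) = (h^2 + 7*h + 10)/(h*(h + 1))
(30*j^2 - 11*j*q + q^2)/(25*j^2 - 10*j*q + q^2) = (-6*j + q)/(-5*j + q)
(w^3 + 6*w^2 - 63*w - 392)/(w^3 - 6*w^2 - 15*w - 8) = (w^2 + 14*w + 49)/(w^2 + 2*w + 1)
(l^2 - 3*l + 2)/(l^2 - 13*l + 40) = (l^2 - 3*l + 2)/(l^2 - 13*l + 40)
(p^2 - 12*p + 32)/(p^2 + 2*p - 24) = (p - 8)/(p + 6)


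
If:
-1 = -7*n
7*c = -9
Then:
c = -9/7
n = 1/7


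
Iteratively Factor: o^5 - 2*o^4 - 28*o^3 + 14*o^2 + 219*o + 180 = (o + 1)*(o^4 - 3*o^3 - 25*o^2 + 39*o + 180) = (o + 1)*(o + 3)*(o^3 - 6*o^2 - 7*o + 60) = (o + 1)*(o + 3)^2*(o^2 - 9*o + 20) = (o - 5)*(o + 1)*(o + 3)^2*(o - 4)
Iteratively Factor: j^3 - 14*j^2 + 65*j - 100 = (j - 4)*(j^2 - 10*j + 25) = (j - 5)*(j - 4)*(j - 5)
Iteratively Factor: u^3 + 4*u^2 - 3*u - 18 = (u + 3)*(u^2 + u - 6) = (u + 3)^2*(u - 2)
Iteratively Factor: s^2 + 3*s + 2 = (s + 1)*(s + 2)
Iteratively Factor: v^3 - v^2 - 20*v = (v + 4)*(v^2 - 5*v) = (v - 5)*(v + 4)*(v)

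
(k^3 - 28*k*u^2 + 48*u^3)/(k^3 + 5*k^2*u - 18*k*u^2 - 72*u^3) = (k - 2*u)/(k + 3*u)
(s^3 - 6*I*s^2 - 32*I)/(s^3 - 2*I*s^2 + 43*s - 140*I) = (s^2 - 2*I*s + 8)/(s^2 + 2*I*s + 35)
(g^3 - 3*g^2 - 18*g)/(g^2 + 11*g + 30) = g*(g^2 - 3*g - 18)/(g^2 + 11*g + 30)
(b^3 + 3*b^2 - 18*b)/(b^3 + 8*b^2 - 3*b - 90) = b/(b + 5)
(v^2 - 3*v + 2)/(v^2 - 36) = (v^2 - 3*v + 2)/(v^2 - 36)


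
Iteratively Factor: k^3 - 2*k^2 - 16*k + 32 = (k - 2)*(k^2 - 16) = (k - 2)*(k + 4)*(k - 4)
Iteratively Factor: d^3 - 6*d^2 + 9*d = (d - 3)*(d^2 - 3*d) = d*(d - 3)*(d - 3)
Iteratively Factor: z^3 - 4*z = (z)*(z^2 - 4) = z*(z - 2)*(z + 2)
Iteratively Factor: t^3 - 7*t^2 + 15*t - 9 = (t - 3)*(t^2 - 4*t + 3) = (t - 3)^2*(t - 1)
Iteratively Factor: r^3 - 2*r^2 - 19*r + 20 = (r - 1)*(r^2 - r - 20) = (r - 1)*(r + 4)*(r - 5)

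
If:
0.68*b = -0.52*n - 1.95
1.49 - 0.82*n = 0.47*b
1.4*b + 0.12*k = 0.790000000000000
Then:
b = -7.58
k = 95.01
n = 6.16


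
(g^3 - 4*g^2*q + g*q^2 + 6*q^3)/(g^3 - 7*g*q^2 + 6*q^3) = (-g^2 + 2*g*q + 3*q^2)/(-g^2 - 2*g*q + 3*q^2)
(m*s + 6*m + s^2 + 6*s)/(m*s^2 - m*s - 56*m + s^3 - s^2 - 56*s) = (s + 6)/(s^2 - s - 56)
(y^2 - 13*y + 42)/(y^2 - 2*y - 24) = (y - 7)/(y + 4)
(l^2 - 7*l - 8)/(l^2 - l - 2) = (l - 8)/(l - 2)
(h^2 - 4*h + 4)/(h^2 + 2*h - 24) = (h^2 - 4*h + 4)/(h^2 + 2*h - 24)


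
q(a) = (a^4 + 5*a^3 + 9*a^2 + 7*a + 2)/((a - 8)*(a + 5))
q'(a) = (4*a^3 + 15*a^2 + 18*a + 7)/((a - 8)*(a + 5)) - (a^4 + 5*a^3 + 9*a^2 + 7*a + 2)/((a - 8)*(a + 5)^2) - (a^4 + 5*a^3 + 9*a^2 + 7*a + 2)/((a - 8)^2*(a + 5)) = 2*(a^5 - 2*a^4 - 95*a^3 - 317*a^2 - 362*a - 137)/(a^4 - 6*a^3 - 71*a^2 + 240*a + 1600)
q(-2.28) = -0.02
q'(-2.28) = 0.13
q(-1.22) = 0.00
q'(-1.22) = -0.00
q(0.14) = -0.08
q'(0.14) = -0.24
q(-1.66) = 0.00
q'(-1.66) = -0.01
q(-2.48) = -0.06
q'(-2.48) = 0.26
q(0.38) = -0.15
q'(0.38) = -0.39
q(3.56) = -13.87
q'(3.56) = -13.12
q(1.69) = -1.70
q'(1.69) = -2.37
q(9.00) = 785.71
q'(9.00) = -534.69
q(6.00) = -124.73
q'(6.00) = -120.07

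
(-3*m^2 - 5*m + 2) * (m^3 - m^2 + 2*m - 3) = -3*m^5 - 2*m^4 + m^3 - 3*m^2 + 19*m - 6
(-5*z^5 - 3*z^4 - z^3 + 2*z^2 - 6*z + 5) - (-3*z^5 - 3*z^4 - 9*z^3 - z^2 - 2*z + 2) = -2*z^5 + 8*z^3 + 3*z^2 - 4*z + 3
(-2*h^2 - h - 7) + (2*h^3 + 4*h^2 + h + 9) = 2*h^3 + 2*h^2 + 2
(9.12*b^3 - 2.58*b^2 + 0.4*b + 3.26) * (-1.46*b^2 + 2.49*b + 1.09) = -13.3152*b^5 + 26.4756*b^4 + 2.9326*b^3 - 6.5758*b^2 + 8.5534*b + 3.5534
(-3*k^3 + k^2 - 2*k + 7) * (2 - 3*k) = 9*k^4 - 9*k^3 + 8*k^2 - 25*k + 14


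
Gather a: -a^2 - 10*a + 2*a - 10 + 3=-a^2 - 8*a - 7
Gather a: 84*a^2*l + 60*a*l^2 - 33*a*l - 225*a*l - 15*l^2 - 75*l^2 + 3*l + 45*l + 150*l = 84*a^2*l + a*(60*l^2 - 258*l) - 90*l^2 + 198*l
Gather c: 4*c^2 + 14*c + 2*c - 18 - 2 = 4*c^2 + 16*c - 20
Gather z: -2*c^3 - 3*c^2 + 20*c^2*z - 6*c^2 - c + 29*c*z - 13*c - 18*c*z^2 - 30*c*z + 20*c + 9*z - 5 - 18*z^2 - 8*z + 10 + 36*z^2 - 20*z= -2*c^3 - 9*c^2 + 6*c + z^2*(18 - 18*c) + z*(20*c^2 - c - 19) + 5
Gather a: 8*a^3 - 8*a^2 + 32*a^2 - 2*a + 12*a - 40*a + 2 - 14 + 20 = 8*a^3 + 24*a^2 - 30*a + 8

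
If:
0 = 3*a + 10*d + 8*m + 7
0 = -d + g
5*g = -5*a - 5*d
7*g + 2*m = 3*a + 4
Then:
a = -23/24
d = 23/48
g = 23/48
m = -107/96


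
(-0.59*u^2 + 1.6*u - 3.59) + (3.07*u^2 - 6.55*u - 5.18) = 2.48*u^2 - 4.95*u - 8.77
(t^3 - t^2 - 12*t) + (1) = t^3 - t^2 - 12*t + 1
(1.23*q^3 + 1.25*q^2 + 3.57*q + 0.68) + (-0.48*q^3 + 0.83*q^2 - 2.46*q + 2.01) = 0.75*q^3 + 2.08*q^2 + 1.11*q + 2.69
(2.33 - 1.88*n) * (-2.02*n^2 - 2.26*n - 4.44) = 3.7976*n^3 - 0.457800000000001*n^2 + 3.0814*n - 10.3452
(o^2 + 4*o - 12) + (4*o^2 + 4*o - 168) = 5*o^2 + 8*o - 180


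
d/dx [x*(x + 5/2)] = 2*x + 5/2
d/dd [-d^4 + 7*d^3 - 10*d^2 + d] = -4*d^3 + 21*d^2 - 20*d + 1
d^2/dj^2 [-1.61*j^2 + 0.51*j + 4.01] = -3.22000000000000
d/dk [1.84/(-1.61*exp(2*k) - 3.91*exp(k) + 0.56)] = (5.9248*exp(k) + 7.1944)*exp(k)/(1.61*exp(2*k) + 3.91*exp(k) - 0.56)^2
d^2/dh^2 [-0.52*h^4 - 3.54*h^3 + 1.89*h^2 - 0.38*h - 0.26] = -6.24*h^2 - 21.24*h + 3.78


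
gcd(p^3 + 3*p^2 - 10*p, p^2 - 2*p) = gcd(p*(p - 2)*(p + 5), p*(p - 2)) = p^2 - 2*p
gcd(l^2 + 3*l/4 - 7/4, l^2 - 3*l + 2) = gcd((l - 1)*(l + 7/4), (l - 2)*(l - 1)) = l - 1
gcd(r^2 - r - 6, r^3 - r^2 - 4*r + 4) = r + 2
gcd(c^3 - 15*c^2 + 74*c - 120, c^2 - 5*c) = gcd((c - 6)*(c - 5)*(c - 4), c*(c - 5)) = c - 5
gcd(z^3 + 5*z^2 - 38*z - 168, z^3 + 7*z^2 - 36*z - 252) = z^2 + z - 42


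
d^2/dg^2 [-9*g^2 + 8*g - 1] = -18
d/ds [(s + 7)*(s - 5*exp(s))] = s - (s + 7)*(5*exp(s) - 1) - 5*exp(s)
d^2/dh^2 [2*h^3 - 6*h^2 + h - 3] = 12*h - 12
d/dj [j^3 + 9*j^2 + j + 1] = 3*j^2 + 18*j + 1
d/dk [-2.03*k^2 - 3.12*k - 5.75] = -4.06*k - 3.12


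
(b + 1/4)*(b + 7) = b^2 + 29*b/4 + 7/4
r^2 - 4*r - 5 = (r - 5)*(r + 1)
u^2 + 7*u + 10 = (u + 2)*(u + 5)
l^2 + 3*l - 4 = (l - 1)*(l + 4)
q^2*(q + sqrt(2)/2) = q^3 + sqrt(2)*q^2/2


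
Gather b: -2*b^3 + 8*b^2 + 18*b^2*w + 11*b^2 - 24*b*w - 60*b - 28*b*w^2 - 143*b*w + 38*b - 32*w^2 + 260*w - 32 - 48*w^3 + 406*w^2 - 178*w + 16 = -2*b^3 + b^2*(18*w + 19) + b*(-28*w^2 - 167*w - 22) - 48*w^3 + 374*w^2 + 82*w - 16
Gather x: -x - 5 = -x - 5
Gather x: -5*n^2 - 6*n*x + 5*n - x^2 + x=-5*n^2 + 5*n - x^2 + x*(1 - 6*n)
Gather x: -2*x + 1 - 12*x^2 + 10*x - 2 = -12*x^2 + 8*x - 1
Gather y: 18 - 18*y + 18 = 36 - 18*y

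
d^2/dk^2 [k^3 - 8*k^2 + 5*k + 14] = 6*k - 16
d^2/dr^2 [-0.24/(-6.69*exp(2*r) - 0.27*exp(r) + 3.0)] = (-(6.4224*exp(r) + 0.0648)*(6.69*exp(2*r) + 0.27*exp(r) - 3.0) + 0.24*(13.38*exp(r) + 0.27)*(26.76*exp(r) + 0.54)*exp(r))*exp(r)/(6.69*exp(2*r) + 0.27*exp(r) - 3.0)^3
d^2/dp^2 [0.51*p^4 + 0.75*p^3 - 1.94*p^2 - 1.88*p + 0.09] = 6.12*p^2 + 4.5*p - 3.88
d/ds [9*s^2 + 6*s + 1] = 18*s + 6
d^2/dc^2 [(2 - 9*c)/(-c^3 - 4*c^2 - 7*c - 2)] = 2*(27*c^5 + 96*c^4 + 17*c^3 - 246*c^2 - 372*c - 208)/(c^9 + 12*c^8 + 69*c^7 + 238*c^6 + 531*c^5 + 768*c^4 + 691*c^3 + 342*c^2 + 84*c + 8)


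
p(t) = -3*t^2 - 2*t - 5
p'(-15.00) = 88.00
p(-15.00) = -650.00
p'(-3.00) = 16.00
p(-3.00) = -26.00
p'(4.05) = -26.30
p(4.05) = -62.31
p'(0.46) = -4.76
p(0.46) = -6.55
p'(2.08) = -14.48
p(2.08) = -22.14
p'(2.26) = -15.56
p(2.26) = -24.84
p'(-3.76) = 20.56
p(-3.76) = -39.89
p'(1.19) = -9.14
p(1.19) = -11.63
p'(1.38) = -10.28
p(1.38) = -13.47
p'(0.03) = -2.18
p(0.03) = -5.06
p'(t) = -6*t - 2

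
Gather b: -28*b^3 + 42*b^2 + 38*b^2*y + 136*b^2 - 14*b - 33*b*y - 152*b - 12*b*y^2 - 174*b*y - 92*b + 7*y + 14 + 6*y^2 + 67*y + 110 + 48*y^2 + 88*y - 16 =-28*b^3 + b^2*(38*y + 178) + b*(-12*y^2 - 207*y - 258) + 54*y^2 + 162*y + 108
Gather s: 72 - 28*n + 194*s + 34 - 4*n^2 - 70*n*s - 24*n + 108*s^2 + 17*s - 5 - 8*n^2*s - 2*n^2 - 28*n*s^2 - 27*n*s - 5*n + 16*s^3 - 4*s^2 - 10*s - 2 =-6*n^2 - 57*n + 16*s^3 + s^2*(104 - 28*n) + s*(-8*n^2 - 97*n + 201) + 99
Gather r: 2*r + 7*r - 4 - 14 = 9*r - 18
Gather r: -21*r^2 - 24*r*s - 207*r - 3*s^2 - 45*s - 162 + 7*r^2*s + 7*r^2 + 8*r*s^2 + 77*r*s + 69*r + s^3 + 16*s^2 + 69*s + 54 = r^2*(7*s - 14) + r*(8*s^2 + 53*s - 138) + s^3 + 13*s^2 + 24*s - 108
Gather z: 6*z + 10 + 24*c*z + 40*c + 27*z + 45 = 40*c + z*(24*c + 33) + 55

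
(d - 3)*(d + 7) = d^2 + 4*d - 21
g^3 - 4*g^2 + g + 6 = (g - 3)*(g - 2)*(g + 1)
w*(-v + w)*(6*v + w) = -6*v^2*w + 5*v*w^2 + w^3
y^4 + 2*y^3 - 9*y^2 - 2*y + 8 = (y - 2)*(y - 1)*(y + 1)*(y + 4)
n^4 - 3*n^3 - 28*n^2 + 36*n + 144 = (n - 6)*(n - 3)*(n + 2)*(n + 4)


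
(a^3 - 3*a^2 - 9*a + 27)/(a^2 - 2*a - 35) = (-a^3 + 3*a^2 + 9*a - 27)/(-a^2 + 2*a + 35)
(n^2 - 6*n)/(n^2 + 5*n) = (n - 6)/(n + 5)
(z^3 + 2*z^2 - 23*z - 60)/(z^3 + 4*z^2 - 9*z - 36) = (z - 5)/(z - 3)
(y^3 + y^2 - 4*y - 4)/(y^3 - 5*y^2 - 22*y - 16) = (y - 2)/(y - 8)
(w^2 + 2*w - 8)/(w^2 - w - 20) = (w - 2)/(w - 5)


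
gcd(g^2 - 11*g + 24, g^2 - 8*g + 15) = g - 3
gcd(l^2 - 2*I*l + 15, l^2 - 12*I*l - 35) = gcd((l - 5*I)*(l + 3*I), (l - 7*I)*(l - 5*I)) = l - 5*I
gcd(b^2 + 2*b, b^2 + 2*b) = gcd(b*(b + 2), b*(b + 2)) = b^2 + 2*b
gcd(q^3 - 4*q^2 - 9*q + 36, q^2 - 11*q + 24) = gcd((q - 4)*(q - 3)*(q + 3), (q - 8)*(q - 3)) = q - 3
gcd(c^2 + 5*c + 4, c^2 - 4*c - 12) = 1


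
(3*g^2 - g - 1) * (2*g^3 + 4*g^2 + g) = 6*g^5 + 10*g^4 - 3*g^3 - 5*g^2 - g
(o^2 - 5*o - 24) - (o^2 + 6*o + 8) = -11*o - 32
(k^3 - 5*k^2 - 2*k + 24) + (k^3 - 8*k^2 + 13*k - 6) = 2*k^3 - 13*k^2 + 11*k + 18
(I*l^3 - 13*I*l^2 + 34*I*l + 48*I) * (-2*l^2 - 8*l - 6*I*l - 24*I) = -2*I*l^5 + 6*l^4 + 18*I*l^4 - 54*l^3 + 36*I*l^3 - 108*l^2 - 368*I*l^2 + 1104*l - 384*I*l + 1152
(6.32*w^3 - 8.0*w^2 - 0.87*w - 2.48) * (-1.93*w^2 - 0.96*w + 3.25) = -12.1976*w^5 + 9.3728*w^4 + 29.8991*w^3 - 20.3784*w^2 - 0.4467*w - 8.06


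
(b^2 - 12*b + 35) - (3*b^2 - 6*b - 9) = -2*b^2 - 6*b + 44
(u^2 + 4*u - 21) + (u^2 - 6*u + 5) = 2*u^2 - 2*u - 16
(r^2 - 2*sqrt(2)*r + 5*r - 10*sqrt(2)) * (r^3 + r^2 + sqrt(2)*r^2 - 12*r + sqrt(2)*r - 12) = r^5 - sqrt(2)*r^4 + 6*r^4 - 11*r^3 - 6*sqrt(2)*r^3 - 96*r^2 + 19*sqrt(2)*r^2 - 80*r + 144*sqrt(2)*r + 120*sqrt(2)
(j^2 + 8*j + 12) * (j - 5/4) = j^3 + 27*j^2/4 + 2*j - 15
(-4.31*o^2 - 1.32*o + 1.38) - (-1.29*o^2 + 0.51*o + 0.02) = -3.02*o^2 - 1.83*o + 1.36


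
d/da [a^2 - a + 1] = 2*a - 1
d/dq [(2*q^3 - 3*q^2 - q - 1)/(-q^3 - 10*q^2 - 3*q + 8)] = (-23*q^4 - 14*q^3 + 44*q^2 - 68*q - 11)/(q^6 + 20*q^5 + 106*q^4 + 44*q^3 - 151*q^2 - 48*q + 64)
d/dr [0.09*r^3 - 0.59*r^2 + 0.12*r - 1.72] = 0.27*r^2 - 1.18*r + 0.12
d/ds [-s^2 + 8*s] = 8 - 2*s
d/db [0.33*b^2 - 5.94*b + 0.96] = 0.66*b - 5.94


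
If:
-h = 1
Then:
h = -1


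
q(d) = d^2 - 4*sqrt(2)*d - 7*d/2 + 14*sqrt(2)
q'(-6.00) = -21.16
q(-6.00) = 110.74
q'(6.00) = 2.84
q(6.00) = 0.86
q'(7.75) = 6.34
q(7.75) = 8.90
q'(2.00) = -5.16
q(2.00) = 5.49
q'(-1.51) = -12.18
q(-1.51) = 35.91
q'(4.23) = -0.70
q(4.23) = -1.04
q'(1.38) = -6.40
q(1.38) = 9.07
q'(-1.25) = -11.66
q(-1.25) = 32.81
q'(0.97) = -7.22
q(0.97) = 11.86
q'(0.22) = -8.72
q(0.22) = 17.83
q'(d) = 2*d - 4*sqrt(2) - 7/2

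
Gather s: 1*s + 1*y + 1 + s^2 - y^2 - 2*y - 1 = s^2 + s - y^2 - y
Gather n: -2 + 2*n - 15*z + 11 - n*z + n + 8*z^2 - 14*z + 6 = n*(3 - z) + 8*z^2 - 29*z + 15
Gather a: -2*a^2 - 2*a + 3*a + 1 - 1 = -2*a^2 + a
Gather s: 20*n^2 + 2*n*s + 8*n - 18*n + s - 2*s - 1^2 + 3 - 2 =20*n^2 - 10*n + s*(2*n - 1)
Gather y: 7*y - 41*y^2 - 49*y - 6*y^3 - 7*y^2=-6*y^3 - 48*y^2 - 42*y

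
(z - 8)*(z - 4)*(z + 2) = z^3 - 10*z^2 + 8*z + 64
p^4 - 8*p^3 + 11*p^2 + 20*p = p*(p - 5)*(p - 4)*(p + 1)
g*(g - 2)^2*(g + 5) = g^4 + g^3 - 16*g^2 + 20*g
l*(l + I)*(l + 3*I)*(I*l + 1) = I*l^4 - 3*l^3 + I*l^2 - 3*l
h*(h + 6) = h^2 + 6*h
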